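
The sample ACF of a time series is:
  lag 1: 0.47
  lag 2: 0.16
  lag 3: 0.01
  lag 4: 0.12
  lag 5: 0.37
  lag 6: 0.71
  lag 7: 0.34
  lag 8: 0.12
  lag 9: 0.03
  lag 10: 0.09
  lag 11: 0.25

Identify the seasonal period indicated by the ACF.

6

The largest autocorrelation is r_6 = 0.71; the remaining lags stay at or below 0.47. The elevated value at lag 1 (0.47), dropping to 0.16 at lag 2, reflects decaying short-term dependence rather than seasonality.
The dominant spike at lag 6 indicates a seasonal period of 6.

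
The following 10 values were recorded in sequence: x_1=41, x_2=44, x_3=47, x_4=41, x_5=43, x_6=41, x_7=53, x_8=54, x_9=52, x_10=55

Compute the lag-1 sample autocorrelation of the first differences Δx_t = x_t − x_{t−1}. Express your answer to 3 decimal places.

-0.302

First differences Δx: 3, 3, -6, 2, -2, 12, 1, -2, 3
Mean of differences = 1.5556
Numerator Σ(Δx_t−Δx̄)(Δx_{t+1}−Δx̄) = -59.8642
Denominator Σ(Δx_t−Δx̄)² = 198.2222
r_1(Δx) = -59.8642 / 198.2222 = -0.302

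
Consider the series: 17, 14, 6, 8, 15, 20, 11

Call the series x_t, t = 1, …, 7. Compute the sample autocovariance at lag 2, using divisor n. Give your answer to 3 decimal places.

Mean x̄ = (17 + 14 + 6 + 8 + 15 + 20 + 11)/7 = 13.0000
Σ_{t=1}^{5}(x_t−x̄)(x_{t+2}−x̄) = -86.0000
γ_2 = -86.0000 / 7 = -12.286

-12.286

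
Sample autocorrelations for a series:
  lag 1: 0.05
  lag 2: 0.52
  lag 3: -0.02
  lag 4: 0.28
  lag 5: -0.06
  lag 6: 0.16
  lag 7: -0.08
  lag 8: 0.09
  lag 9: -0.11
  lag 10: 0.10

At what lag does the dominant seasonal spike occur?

2

The largest autocorrelation is r_2 = 0.52, with weaker echoes at lags 4 (0.28) and 6 (0.16); the remaining lags stay at or below 0.10.
The dominant spike at lag 2 indicates a seasonal period of 2.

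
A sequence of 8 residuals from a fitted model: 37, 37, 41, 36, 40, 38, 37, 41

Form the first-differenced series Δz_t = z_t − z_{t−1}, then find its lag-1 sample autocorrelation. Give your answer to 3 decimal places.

First differences Δz: 0, 4, -5, 4, -2, -1, 4
Mean of differences = 0.5714
Numerator Σ(Δz_t−Δz̄)(Δz_{t+1}−Δz̄) = -50.3265
Denominator Σ(Δz_t−Δz̄)² = 75.7143
r_1(Δz) = -50.3265 / 75.7143 = -0.665

-0.665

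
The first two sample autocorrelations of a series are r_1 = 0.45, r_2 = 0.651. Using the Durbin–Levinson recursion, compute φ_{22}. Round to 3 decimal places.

φ_{22} = (r_2 − r_1²) / (1 − r_1²)
r_1² = (0.45)² = 0.2025
Numerator = 0.651 − 0.2025 = 0.4485; denominator = 1 − 0.2025 = 0.7975
φ_{22} = 0.4485 / 0.7975 = 0.562

0.562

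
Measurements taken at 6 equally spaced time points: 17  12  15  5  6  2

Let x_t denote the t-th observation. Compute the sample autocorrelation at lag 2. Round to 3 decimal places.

Mean x̄ = (17 + 12 + 15 + 5 + 6 + 2)/6 = 9.5000
Numerator Σ_{t=1}^{4}(x_t−x̄)(x_{t+2}−x̄) = 44.5000
Denominator Σ(x_t−x̄)² = 181.5000
r_2 = 44.5000 / 181.5000 = 0.245

0.245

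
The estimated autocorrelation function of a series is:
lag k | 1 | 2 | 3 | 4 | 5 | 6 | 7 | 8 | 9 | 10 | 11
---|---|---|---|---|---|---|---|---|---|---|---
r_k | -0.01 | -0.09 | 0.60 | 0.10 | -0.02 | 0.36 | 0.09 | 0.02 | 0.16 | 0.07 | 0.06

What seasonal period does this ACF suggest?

3

The largest autocorrelation is r_3 = 0.60, with weaker echoes at lags 6 (0.36) and 9 (0.16); the remaining lags stay at or below 0.10.
The dominant spike at lag 3 indicates a seasonal period of 3.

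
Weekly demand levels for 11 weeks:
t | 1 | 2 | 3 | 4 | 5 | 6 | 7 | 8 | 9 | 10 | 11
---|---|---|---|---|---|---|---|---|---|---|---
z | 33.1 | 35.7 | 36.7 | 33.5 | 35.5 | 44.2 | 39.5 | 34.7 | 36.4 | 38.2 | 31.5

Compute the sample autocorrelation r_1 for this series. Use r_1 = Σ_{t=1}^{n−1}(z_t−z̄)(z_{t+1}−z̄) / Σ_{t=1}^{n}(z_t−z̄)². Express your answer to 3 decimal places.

Mean z̄ = (33.1 + 35.7 + 36.7 + 33.5 + 35.5 + 44.2 + 39.5 + 34.7 + 36.4 + 38.2 + 31.5)/11 = 36.2727
Numerator Σ_{t=1}^{10}(z_t−z̄)(z_{t+1}−z̄) = 7.7593
Denominator Σ(z_t−z̄)² = 121.1018
r_1 = 7.7593 / 121.1018 = 0.064

0.064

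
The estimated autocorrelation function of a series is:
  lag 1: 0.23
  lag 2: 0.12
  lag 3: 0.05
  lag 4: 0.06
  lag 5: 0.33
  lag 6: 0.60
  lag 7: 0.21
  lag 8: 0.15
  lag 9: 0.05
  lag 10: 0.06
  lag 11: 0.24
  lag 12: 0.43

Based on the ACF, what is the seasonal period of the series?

6

The largest autocorrelation is r_6 = 0.60, with a weaker echo at lag 12 (0.43); the remaining lags stay at or below 0.33.
The dominant spike at lag 6 indicates a seasonal period of 6.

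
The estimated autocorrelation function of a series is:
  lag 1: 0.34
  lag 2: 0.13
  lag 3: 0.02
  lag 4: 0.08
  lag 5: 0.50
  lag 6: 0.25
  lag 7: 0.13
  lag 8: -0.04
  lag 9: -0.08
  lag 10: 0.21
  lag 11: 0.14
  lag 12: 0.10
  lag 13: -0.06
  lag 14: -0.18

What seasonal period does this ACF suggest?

5

The largest autocorrelation is r_5 = 0.50; the remaining lags stay at or below 0.34. The elevated value at lag 1 (0.34), dropping to 0.13 at lag 2, reflects decaying short-term dependence rather than seasonality.
The dominant spike at lag 5 indicates a seasonal period of 5.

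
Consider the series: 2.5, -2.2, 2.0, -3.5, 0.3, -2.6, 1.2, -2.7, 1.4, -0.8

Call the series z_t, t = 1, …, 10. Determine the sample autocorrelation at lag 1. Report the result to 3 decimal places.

Mean z̄ = (2.5 − 2.2 + 2.0 − 3.5 + 0.3 − 2.6 + 1.2 − 2.7 + 1.4 − 0.8)/10 = -0.4400
Numerator Σ_{t=1}^{9}(z_t−z̄)(z_{t+1}−z̄) = -32.8676
Denominator Σ(z_t−z̄)² = 43.5840
r_1 = -32.8676 / 43.5840 = -0.754

-0.754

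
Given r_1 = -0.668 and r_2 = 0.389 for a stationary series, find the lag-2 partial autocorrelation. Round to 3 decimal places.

-0.103

φ_{22} = (r_2 − r_1²) / (1 − r_1²)
r_1² = (-0.668)² = 0.446224
Numerator = 0.389 − 0.4462 = -0.0572; denominator = 1 − 0.4462 = 0.5538
φ_{22} = -0.0572 / 0.5538 = -0.103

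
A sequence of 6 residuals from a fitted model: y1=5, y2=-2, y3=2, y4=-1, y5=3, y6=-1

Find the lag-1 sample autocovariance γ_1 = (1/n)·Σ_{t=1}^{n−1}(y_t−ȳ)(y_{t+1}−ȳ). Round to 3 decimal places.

Mean ȳ = (5 − 2 + 2 − 1 + 3 − 1)/6 = 1.0000
Deviations: 4.0000, -3.0000, 1.0000, -2.0000, 2.0000, -2.0000
Σ_{t=1}^{5}(y_t−ȳ)(y_{t+1}−ȳ) = -25.0000
γ_1 = -25.0000 / 6 = -4.167

-4.167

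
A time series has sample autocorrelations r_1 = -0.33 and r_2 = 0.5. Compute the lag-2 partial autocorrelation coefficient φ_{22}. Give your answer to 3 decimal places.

φ_{22} = (r_2 − r_1²) / (1 − r_1²)
r_1² = (-0.33)² = 0.1089
Numerator = 0.5 − 0.1089 = 0.3911; denominator = 1 − 0.1089 = 0.8911
φ_{22} = 0.3911 / 0.8911 = 0.439

0.439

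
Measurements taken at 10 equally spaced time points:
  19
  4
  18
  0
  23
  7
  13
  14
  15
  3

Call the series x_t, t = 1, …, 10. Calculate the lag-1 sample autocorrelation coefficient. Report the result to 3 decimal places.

-0.729

Mean x̄ = (19 + 4 + 18 + 0 + 23 + 7 + 13 + 14 + 15 + 3)/10 = 11.6000
Numerator Σ_{t=1}^{9}(x_t−x̄)(x_{t+1}−x̄) = -387.9600
Denominator Σ(x_t−x̄)² = 532.4000
r_1 = -387.9600 / 532.4000 = -0.729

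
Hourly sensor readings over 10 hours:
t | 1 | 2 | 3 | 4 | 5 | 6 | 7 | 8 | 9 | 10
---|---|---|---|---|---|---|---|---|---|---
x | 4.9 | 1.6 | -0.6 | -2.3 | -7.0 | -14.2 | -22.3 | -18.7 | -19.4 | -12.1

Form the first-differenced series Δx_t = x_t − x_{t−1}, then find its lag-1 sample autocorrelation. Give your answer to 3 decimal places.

0.161

First differences Δx: -3.3, -2.2, -1.7, -4.7, -7.2, -8.1, 3.6, -0.7, 7.3
Mean of differences = -1.8889
Numerator Σ(Δx_t−Δx̄)(Δx_{t+1}−Δx̄) = 31.1254
Denominator Σ(Δx_t−Δx̄)² = 192.7889
r_1(Δx) = 31.1254 / 192.7889 = 0.161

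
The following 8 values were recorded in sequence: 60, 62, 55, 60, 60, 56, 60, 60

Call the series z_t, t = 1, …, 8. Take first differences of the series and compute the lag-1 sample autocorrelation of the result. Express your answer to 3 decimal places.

First differences Δz: 2, -7, 5, 0, -4, 4, 0
Mean of differences = 0.0000
Numerator Σ(Δz_t−Δz̄)(Δz_{t+1}−Δz̄) = -65.0000
Denominator Σ(Δz_t−Δz̄)² = 110.0000
r_1(Δz) = -65.0000 / 110.0000 = -0.591

-0.591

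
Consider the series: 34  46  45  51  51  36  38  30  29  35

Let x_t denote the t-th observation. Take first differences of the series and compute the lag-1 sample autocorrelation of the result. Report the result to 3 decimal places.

-0.118

First differences Δx: 12, -1, 6, 0, -15, 2, -8, -1, 6
Mean of differences = 0.1111
Numerator Σ(Δx_t−Δx̄)(Δx_{t+1}−Δx̄) = -60.1235
Denominator Σ(Δx_t−Δx̄)² = 510.8889
r_1(Δx) = -60.1235 / 510.8889 = -0.118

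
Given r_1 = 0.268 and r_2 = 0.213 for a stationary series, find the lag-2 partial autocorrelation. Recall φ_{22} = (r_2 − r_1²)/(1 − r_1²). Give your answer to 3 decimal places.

φ_{22} = (r_2 − r_1²) / (1 − r_1²)
r_1² = (0.268)² = 0.071824
Numerator = 0.213 − 0.0718 = 0.1412; denominator = 1 − 0.0718 = 0.9282
φ_{22} = 0.1412 / 0.9282 = 0.152

0.152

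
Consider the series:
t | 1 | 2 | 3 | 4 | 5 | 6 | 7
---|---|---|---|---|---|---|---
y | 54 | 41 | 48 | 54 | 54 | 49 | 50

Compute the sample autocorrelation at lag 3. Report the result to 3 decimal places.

Mean ȳ = (54 + 41 + 48 + 54 + 54 + 49 + 50)/7 = 50.0000
Deviations from mean: 4.0000, -9.0000, -2.0000, 4.0000, 4.0000, -1.0000, 0.0000
Numerator Σ_{t=1}^{4}(y_t−ȳ)(y_{t+3}−ȳ) = -18.0000
Denominator Σ(y_t−ȳ)² = 134.0000
r_3 = -18.0000 / 134.0000 = -0.134

-0.134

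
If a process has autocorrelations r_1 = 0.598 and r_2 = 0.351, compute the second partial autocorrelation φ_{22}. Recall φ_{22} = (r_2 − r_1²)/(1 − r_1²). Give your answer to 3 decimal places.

-0.010

φ_{22} = (r_2 − r_1²) / (1 − r_1²)
r_1² = (0.598)² = 0.357604
Numerator = 0.351 − 0.3576 = -0.0066; denominator = 1 − 0.3576 = 0.6424
φ_{22} = -0.0066 / 0.6424 = -0.010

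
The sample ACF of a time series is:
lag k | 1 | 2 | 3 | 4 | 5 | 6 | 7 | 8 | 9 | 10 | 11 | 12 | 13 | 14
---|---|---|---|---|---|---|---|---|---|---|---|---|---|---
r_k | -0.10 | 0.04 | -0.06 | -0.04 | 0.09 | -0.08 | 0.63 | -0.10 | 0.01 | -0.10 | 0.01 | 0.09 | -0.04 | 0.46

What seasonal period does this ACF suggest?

The largest autocorrelation is r_7 = 0.63, with a weaker echo at lag 14 (0.46); the remaining lags stay at or below 0.09.
The dominant spike at lag 7 indicates a seasonal period of 7.

7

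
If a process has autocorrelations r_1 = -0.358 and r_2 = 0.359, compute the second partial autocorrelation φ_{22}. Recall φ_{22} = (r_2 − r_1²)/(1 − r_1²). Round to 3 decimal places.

0.265

φ_{22} = (r_2 − r_1²) / (1 − r_1²)
r_1² = (-0.358)² = 0.128164
Numerator = 0.359 − 0.1282 = 0.2308; denominator = 1 − 0.1282 = 0.8718
φ_{22} = 0.2308 / 0.8718 = 0.265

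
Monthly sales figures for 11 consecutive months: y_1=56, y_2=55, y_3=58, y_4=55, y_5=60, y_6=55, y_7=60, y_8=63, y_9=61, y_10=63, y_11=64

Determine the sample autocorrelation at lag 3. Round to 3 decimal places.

Mean ȳ = (56 + 55 + 58 + 55 + 60 + 55 + 60 + 63 + 61 + 63 + 64)/11 = 59.0909
Numerator Σ_{t=1}^{8}(y_t−ȳ)(y_{t+3}−ȳ) = 28.1570
Denominator Σ(y_t−ȳ)² = 120.9091
r_3 = 28.1570 / 120.9091 = 0.233

0.233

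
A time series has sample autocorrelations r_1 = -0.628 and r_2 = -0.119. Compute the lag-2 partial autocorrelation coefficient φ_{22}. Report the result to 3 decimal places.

φ_{22} = (r_2 − r_1²) / (1 − r_1²)
r_1² = (-0.628)² = 0.394384
Numerator = -0.119 − 0.3944 = -0.5134; denominator = 1 − 0.3944 = 0.6056
φ_{22} = -0.5134 / 0.6056 = -0.848

-0.848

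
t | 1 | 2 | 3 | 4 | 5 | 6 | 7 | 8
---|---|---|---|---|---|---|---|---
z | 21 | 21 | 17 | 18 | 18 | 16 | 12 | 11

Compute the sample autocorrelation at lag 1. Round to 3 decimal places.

0.533

Mean z̄ = (21 + 21 + 17 + 18 + 18 + 16 + 12 + 11)/8 = 16.7500
Deviations from mean: 4.2500, 4.2500, 0.2500, 1.2500, 1.2500, -0.7500, -4.7500, -5.7500
Σ(z_t−z̄)(z_{t+1}−z̄) = (18.0625) + (1.0625) + (0.3125) + (1.5625) + (-0.9375) + (3.5625) + (27.3125) = 50.9375
Denominator Σ(z_t−z̄)² = 95.5000
r_1 = 50.9375 / 95.5000 = 0.533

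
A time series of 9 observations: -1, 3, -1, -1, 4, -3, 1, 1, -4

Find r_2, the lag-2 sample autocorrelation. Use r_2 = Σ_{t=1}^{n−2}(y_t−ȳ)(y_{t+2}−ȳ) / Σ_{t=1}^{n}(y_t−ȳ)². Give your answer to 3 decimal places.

-0.110

Mean ȳ = (-1 + 3 − 1 − 1 + 4 − 3 + 1 + 1 − 4)/9 = -0.1111
Numerator Σ_{t=1}^{7}(y_t−ȳ)(y_{t+2}−ȳ) = -6.0247
Denominator Σ(y_t−ȳ)² = 54.8889
r_2 = -6.0247 / 54.8889 = -0.110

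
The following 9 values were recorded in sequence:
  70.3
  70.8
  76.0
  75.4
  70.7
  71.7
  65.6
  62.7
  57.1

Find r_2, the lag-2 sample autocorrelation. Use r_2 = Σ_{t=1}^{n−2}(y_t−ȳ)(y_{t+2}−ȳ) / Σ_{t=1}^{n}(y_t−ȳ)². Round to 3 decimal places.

0.230

Mean ȳ = (70.3 + 70.8 + 76.0 + 75.4 + 70.7 + 71.7 + 65.6 + 62.7 + 57.1)/9 = 68.9222
Σ(y_t−ȳ)(y_{t+2}−ȳ) = (9.7516) + (12.1638) + (12.5827) + (17.9938) + (-5.9062) + (-17.2840) + (39.2760) = 68.5779
Denominator Σ(y_t−ȳ)² = 297.8756
r_2 = 68.5779 / 297.8756 = 0.230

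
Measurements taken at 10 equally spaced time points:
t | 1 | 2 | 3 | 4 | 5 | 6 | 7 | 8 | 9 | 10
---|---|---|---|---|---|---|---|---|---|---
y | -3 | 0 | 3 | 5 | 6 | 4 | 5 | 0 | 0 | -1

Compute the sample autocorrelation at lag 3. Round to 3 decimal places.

-0.375

Mean ȳ = (-3 + 0 + 3 + 5 + 6 + 4 + 5 + 0 + 0 − 1)/10 = 1.9000
Σ(y_t−ȳ)(y_{t+3}−ȳ) = (-15.1900) + (-7.7900) + (2.3100) + (9.6100) + (-7.7900) + (-3.9900) + (-8.9900) = -31.8300
Denominator Σ(y_t−ȳ)² = 84.9000
r_3 = -31.8300 / 84.9000 = -0.375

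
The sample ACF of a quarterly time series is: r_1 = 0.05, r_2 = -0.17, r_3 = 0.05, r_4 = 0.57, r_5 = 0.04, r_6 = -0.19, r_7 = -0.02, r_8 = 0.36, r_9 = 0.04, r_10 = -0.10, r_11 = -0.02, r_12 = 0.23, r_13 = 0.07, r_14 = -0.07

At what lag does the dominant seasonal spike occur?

4

The largest autocorrelation is r_4 = 0.57, with weaker echoes at lags 8 (0.36) and 12 (0.23); the remaining lags stay at or below 0.07.
The dominant spike at lag 4 indicates a seasonal period of 4.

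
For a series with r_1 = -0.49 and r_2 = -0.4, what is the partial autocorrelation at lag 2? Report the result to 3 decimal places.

φ_{22} = (r_2 − r_1²) / (1 − r_1²)
r_1² = (-0.49)² = 0.2401
Numerator = -0.4 − 0.2401 = -0.6401; denominator = 1 − 0.2401 = 0.7599
φ_{22} = -0.6401 / 0.7599 = -0.842

-0.842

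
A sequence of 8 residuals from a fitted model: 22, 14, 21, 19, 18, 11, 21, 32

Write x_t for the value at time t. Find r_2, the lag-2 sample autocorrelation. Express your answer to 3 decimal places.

-0.360

Mean x̄ = (22 + 14 + 21 + 19 + 18 + 11 + 21 + 32)/8 = 19.7500
Deviations from mean: 2.2500, -5.7500, 1.2500, -0.7500, -1.7500, -8.7500, 1.2500, 12.2500
Σ(x_t−x̄)(x_{t+2}−x̄) = (2.8125) + (4.3125) + (-2.1875) + (6.5625) + (-2.1875) + (-107.1875) = -97.8750
Denominator Σ(x_t−x̄)² = 271.5000
r_2 = -97.8750 / 271.5000 = -0.360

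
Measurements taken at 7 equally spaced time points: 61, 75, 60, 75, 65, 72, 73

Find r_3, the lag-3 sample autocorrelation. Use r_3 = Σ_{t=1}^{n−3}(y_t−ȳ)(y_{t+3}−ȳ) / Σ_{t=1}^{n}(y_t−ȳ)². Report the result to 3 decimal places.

Mean ȳ = (61 + 75 + 60 + 75 + 65 + 72 + 73)/7 = 68.7143
Deviations from mean: -7.7143, 6.2857, -8.7143, 6.2857, -3.7143, 3.2857, 4.2857
Σ(y_t−ȳ)(y_{t+3}−ȳ) = (-48.4898) + (-23.3469) + (-28.6327) + (26.9388) = -73.5306
Denominator Σ(y_t−ȳ)² = 257.4286
r_3 = -73.5306 / 257.4286 = -0.286

-0.286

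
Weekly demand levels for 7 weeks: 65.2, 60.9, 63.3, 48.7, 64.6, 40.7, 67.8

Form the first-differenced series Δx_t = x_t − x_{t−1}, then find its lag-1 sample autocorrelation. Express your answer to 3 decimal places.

-0.722

First differences Δx: -4.3, 2.4, -14.6, 15.9, -23.9, 27.1
Mean of differences = 0.4333
Numerator Σ(Δx_t−Δx̄)(Δx_{t+1}−Δx̄) = -1296.6344
Denominator Σ(Δx_t−Δx̄)² = 1794.7133
r_1(Δx) = -1296.6344 / 1794.7133 = -0.722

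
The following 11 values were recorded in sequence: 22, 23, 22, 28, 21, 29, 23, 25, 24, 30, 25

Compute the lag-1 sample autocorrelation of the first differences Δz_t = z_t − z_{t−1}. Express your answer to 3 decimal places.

First differences Δz: 1, -1, 6, -7, 8, -6, 2, -1, 6, -5
Mean of differences = 0.3000
Numerator Σ(Δz_t−Δz̄)(Δz_{t+1}−Δz̄) = -205.1900
Denominator Σ(Δz_t−Δz̄)² = 252.1000
r_1(Δz) = -205.1900 / 252.1000 = -0.814

-0.814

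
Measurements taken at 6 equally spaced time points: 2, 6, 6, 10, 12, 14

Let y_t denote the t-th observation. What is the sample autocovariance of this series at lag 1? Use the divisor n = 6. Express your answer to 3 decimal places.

7.204

Mean ȳ = (2 + 6 + 6 + 10 + 12 + 14)/6 = 8.3333
Σ_{t=1}^{5}(y_t−ȳ)(y_{t+1}−ȳ) = 43.2222
γ_1 = 43.2222 / 6 = 7.204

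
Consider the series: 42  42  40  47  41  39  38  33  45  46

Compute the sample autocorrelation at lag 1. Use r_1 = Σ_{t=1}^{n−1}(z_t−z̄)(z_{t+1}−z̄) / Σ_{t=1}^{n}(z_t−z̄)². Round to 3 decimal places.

0.082

Mean z̄ = (42 + 42 + 40 + 47 + 41 + 39 + 38 + 33 + 45 + 46)/10 = 41.3000
Numerator Σ_{t=1}^{9}(z_t−z̄)(z_{t+1}−z̄) = 12.8100
Denominator Σ(z_t−z̄)² = 156.1000
r_1 = 12.8100 / 156.1000 = 0.082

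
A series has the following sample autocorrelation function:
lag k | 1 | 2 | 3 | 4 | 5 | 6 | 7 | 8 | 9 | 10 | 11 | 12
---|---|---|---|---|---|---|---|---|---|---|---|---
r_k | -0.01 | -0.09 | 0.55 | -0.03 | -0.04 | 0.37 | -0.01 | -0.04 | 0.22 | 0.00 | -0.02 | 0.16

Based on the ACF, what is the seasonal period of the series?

3

The largest autocorrelation is r_3 = 0.55, with weaker echoes at lags 6 (0.37), 9 (0.22) and 12 (0.16); the remaining lags stay at or below 0.00.
The dominant spike at lag 3 indicates a seasonal period of 3.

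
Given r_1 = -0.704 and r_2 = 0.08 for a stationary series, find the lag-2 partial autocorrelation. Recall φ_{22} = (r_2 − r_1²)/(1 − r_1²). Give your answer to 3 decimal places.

φ_{22} = (r_2 − r_1²) / (1 − r_1²)
r_1² = (-0.704)² = 0.495616
Numerator = 0.08 − 0.4956 = -0.4156; denominator = 1 − 0.4956 = 0.5044
φ_{22} = -0.4156 / 0.5044 = -0.824

-0.824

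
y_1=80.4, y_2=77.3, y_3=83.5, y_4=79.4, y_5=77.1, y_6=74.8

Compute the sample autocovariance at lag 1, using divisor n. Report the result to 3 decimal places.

-0.125

Mean ȳ = (80.4 + 77.3 + 83.5 + 79.4 + 77.1 + 74.8)/6 = 78.7500
Deviations: 1.6500, -1.4500, 4.7500, 0.6500, -1.6500, -3.9500
Σ_{t=1}^{5}(y_t−ȳ)(y_{t+1}−ȳ) = -0.7475
γ_1 = -0.7475 / 6 = -0.125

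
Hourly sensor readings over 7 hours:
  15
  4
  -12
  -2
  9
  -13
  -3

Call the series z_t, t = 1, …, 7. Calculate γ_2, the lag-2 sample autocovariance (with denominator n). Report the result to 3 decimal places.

Mean z̄ = (15 + 4 − 12 − 2 + 9 − 13 − 3)/7 = -0.2857
Σ_{t=1}^{5}(z_t−z̄)(z_{t+2}−z̄) = -298.5918
γ_2 = -298.5918 / 7 = -42.656

-42.656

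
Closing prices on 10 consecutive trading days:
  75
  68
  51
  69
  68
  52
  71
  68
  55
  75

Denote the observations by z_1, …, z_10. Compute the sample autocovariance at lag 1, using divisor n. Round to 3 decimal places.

Mean z̄ = (75 + 68 + 51 + 69 + 68 + 52 + 71 + 68 + 55 + 75)/10 = 65.2000
Σ_{t=1}^{9}(z_t−z̄)(z_{t+1}−z̄) = -281.4400
γ_1 = -281.4400 / 10 = -28.144

-28.144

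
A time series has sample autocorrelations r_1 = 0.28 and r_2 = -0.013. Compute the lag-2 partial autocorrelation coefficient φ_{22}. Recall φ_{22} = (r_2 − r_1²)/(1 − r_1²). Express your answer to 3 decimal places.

φ_{22} = (r_2 − r_1²) / (1 − r_1²)
r_1² = (0.28)² = 0.0784
Numerator = -0.013 − 0.0784 = -0.0914; denominator = 1 − 0.0784 = 0.9216
φ_{22} = -0.0914 / 0.9216 = -0.099

-0.099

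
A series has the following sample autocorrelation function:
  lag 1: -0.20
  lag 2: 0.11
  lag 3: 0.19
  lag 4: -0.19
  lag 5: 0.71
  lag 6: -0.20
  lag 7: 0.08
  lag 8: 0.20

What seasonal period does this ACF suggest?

The largest autocorrelation is r_5 = 0.71; the remaining lags stay at or below 0.20.
The dominant spike at lag 5 indicates a seasonal period of 5.

5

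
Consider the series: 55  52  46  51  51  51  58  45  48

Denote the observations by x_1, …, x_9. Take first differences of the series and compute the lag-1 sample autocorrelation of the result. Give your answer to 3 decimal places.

-0.512

First differences Δx: -3, -6, 5, 0, 0, 7, -13, 3
Mean of differences = -0.8750
Numerator Σ(Δx_t−Δx̄)(Δx_{t+1}−Δx̄) = -148.8906
Denominator Σ(Δx_t−Δx̄)² = 290.8750
r_1(Δx) = -148.8906 / 290.8750 = -0.512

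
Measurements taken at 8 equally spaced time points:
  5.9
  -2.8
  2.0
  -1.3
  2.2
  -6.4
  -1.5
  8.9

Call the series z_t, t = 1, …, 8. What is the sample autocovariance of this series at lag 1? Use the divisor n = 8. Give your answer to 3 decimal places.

Mean z̄ = (5.9 − 2.8 + 2.0 − 1.3 + 2.2 − 6.4 − 1.5 + 8.9)/8 = 0.8750
Deviations: 5.0250, -3.6750, 1.1250, -2.1750, 1.3250, -7.2750, -2.3750, 8.0250
Σ_{t=1}^{7}(z_t−z̄)(z_{t+1}−z̄) = -39.3506
γ_1 = -39.3506 / 8 = -4.919

-4.919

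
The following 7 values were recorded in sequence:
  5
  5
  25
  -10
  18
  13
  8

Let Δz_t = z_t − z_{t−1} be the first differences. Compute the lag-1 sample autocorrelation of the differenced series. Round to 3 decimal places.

First differences Δz: 0, 20, -35, 28, -5, -5
Mean of differences = 0.5000
Numerator Σ(Δz_t−Δz̄)(Δz_{t+1}−Δz̄) = -1799.2500
Denominator Σ(Δz_t−Δz̄)² = 2457.5000
r_1(Δz) = -1799.2500 / 2457.5000 = -0.732

-0.732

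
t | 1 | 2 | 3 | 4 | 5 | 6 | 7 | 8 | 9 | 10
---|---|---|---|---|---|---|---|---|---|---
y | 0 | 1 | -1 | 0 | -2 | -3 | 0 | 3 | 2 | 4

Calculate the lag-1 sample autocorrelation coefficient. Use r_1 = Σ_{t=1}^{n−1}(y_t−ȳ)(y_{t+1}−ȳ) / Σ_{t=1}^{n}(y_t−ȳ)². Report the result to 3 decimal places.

0.444

Mean ȳ = (0 + 1 − 1 + 0 − 2 − 3 + 0 + 3 + 2 + 4)/10 = 0.4000
Numerator Σ_{t=1}^{9}(y_t−ȳ)(y_{t+1}−ȳ) = 18.8400
Denominator Σ(y_t−ȳ)² = 42.4000
r_1 = 18.8400 / 42.4000 = 0.444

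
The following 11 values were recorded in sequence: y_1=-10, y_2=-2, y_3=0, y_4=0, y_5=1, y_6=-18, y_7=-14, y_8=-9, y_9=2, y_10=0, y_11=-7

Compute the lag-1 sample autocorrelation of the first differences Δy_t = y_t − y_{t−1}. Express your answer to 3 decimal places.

First differences Δy: 8, 2, 0, 1, -19, 4, 5, 11, -2, -7
Mean of differences = 0.3000
Numerator Σ(Δy_t−Δȳ)(Δy_{t+1}−Δȳ) = -12.6900
Denominator Σ(Δy_t−Δȳ)² = 644.1000
r_1(Δy) = -12.6900 / 644.1000 = -0.020

-0.020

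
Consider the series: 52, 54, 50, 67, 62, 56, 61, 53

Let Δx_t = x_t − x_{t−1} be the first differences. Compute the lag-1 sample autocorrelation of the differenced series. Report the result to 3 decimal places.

First differences Δx: 2, -4, 17, -5, -6, 5, -8
Mean of differences = 0.1429
Numerator Σ(Δx_t−Δx̄)(Δx_{t+1}−Δx̄) = -202.0204
Denominator Σ(Δx_t−Δx̄)² = 458.8571
r_1(Δx) = -202.0204 / 458.8571 = -0.440

-0.440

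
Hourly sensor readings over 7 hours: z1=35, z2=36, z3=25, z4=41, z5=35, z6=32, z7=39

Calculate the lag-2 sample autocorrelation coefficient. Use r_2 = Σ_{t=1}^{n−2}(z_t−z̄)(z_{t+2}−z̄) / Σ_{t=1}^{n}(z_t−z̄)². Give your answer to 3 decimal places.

-0.082

Mean z̄ = (35 + 36 + 25 + 41 + 35 + 32 + 39)/7 = 34.7143
Numerator Σ_{t=1}^{5}(z_t−z̄)(z_{t+2}−z̄) = -13.3061
Denominator Σ(z_t−z̄)² = 161.4286
r_2 = -13.3061 / 161.4286 = -0.082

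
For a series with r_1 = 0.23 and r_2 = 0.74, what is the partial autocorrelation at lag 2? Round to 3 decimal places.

φ_{22} = (r_2 − r_1²) / (1 − r_1²)
r_1² = (0.23)² = 0.0529
Numerator = 0.74 − 0.0529 = 0.6871; denominator = 1 − 0.0529 = 0.9471
φ_{22} = 0.6871 / 0.9471 = 0.725

0.725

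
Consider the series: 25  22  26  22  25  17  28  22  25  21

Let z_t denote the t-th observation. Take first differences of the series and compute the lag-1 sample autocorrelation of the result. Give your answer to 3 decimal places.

-0.839

First differences Δz: -3, 4, -4, 3, -8, 11, -6, 3, -4
Mean of differences = -0.4444
Numerator Σ(Δz_t−Δz̄)(Δz_{t+1}−Δz̄) = -246.8642
Denominator Σ(Δz_t−Δz̄)² = 294.2222
r_1(Δz) = -246.8642 / 294.2222 = -0.839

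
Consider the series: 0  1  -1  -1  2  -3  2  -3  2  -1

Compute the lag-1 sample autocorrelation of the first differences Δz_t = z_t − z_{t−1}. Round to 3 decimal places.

First differences Δz: 1, -2, 0, 3, -5, 5, -5, 5, -3
Mean of differences = -0.1111
Numerator Σ(Δz_t−Δz̄)(Δz_{t+1}−Δz̄) = -106.9012
Denominator Σ(Δz_t−Δz̄)² = 122.8889
r_1(Δz) = -106.9012 / 122.8889 = -0.870

-0.870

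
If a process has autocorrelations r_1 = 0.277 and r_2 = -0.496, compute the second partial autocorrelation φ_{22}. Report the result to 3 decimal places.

φ_{22} = (r_2 − r_1²) / (1 − r_1²)
r_1² = (0.277)² = 0.076729
Numerator = -0.496 − 0.0767 = -0.5727; denominator = 1 − 0.0767 = 0.9233
φ_{22} = -0.5727 / 0.9233 = -0.620

-0.620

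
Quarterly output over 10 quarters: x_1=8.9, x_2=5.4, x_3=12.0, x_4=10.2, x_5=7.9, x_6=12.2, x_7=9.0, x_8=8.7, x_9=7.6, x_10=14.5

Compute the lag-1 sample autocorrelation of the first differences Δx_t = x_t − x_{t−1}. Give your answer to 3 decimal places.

First differences Δx: -3.5, 6.6, -1.8, -2.3, 4.3, -3.2, -0.3, -1.1, 6.9
Mean of differences = 0.6222
Numerator Σ(Δx_t−Δx̄)(Δx_{t+1}−Δx̄) = -62.5460
Denominator Σ(Δx_t−Δx̄)² = 138.4956
r_1(Δx) = -62.5460 / 138.4956 = -0.452

-0.452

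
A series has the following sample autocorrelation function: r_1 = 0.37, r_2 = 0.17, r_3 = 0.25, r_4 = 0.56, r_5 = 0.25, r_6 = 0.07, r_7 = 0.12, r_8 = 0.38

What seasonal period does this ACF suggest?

The largest autocorrelation is r_4 = 0.56, with a weaker echo at lag 8 (0.38); the remaining lags stay at or below 0.37. The elevated value at lag 1 (0.37), dropping to 0.17 at lag 2, reflects decaying short-term dependence rather than seasonality.
The dominant spike at lag 4 indicates a seasonal period of 4.

4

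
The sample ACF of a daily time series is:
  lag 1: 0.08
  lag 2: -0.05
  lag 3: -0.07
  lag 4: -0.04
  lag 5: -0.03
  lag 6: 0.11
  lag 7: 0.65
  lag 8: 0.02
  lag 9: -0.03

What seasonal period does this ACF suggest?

The largest autocorrelation is r_7 = 0.65; the remaining lags stay at or below 0.11.
The dominant spike at lag 7 indicates a seasonal period of 7.

7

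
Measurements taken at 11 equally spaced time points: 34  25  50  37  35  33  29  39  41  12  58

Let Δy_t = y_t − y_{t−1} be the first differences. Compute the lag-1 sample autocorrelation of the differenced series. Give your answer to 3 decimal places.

-0.487

First differences Δy: -9, 25, -13, -2, -2, -4, 10, 2, -29, 46
Mean of differences = 2.4000
Numerator Σ(Δy_t−Δȳ)(Δy_{t+1}−Δȳ) = -1898.5600
Denominator Σ(Δy_t−Δȳ)² = 3902.4000
r_1(Δy) = -1898.5600 / 3902.4000 = -0.487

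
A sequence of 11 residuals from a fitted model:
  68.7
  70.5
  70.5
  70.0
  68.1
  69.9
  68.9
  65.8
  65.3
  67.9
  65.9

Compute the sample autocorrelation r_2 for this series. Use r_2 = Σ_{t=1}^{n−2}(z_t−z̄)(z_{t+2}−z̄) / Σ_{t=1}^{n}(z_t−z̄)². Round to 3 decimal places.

Mean z̄ = (68.7 + 70.5 + 70.5 + 70.0 + 68.1 + 69.9 + 68.9 + 65.8 + 65.3 + 67.9 + 65.9)/11 = 68.3182
Numerator Σ_{t=1}^{9}(z_t−z̄)(z_{t+2}−z̄) = 9.1721
Denominator Σ(z_t−z̄)² = 36.8564
r_2 = 9.1721 / 36.8564 = 0.249

0.249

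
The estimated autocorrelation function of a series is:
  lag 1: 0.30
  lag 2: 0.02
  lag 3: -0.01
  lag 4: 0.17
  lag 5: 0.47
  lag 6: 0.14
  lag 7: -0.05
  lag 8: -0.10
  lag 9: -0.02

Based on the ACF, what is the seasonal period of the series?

5

The largest autocorrelation is r_5 = 0.47; the remaining lags stay at or below 0.30. The elevated value at lag 1 (0.30), dropping to 0.02 at lag 2, reflects decaying short-term dependence rather than seasonality.
The dominant spike at lag 5 indicates a seasonal period of 5.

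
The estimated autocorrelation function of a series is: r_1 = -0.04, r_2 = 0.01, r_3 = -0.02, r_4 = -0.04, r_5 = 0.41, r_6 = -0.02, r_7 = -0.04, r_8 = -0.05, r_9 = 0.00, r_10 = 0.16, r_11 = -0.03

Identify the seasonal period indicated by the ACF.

5

The largest autocorrelation is r_5 = 0.41, with a weaker echo at lag 10 (0.16); the remaining lags stay at or below 0.01.
The dominant spike at lag 5 indicates a seasonal period of 5.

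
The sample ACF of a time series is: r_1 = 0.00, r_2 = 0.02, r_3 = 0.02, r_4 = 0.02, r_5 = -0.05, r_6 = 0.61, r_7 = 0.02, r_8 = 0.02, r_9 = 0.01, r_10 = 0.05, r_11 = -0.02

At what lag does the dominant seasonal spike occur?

The largest autocorrelation is r_6 = 0.61; the remaining lags stay at or below 0.05.
The dominant spike at lag 6 indicates a seasonal period of 6.

6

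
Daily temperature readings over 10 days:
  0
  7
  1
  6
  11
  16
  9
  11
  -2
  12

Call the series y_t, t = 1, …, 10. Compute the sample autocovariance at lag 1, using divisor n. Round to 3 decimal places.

Mean ȳ = (0 + 7 + 1 + 6 + 11 + 16 + 9 + 11 − 2 + 12)/10 = 7.1000
Σ_{t=1}^{9}(y_t−ȳ)(y_{t+1}−ȳ) = -17.3100
γ_1 = -17.3100 / 10 = -1.731

-1.731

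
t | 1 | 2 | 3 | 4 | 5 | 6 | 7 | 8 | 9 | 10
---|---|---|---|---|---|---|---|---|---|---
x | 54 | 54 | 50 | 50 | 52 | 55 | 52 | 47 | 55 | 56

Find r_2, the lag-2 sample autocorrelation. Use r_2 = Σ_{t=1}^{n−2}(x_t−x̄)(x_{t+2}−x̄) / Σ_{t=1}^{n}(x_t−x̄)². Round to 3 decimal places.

Mean x̄ = (54 + 54 + 50 + 50 + 52 + 55 + 52 + 47 + 55 + 56)/10 = 52.5000
Numerator Σ_{t=1}^{8}(x_t−x̄)(x_{t+2}−x̄) = -46.5000
Denominator Σ(x_t−x̄)² = 72.5000
r_2 = -46.5000 / 72.5000 = -0.641

-0.641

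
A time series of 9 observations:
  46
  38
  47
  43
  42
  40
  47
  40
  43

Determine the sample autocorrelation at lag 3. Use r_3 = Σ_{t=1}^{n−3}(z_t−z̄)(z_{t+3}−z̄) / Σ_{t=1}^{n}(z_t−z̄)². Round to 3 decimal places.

-0.053

Mean z̄ = (46 + 38 + 47 + 43 + 42 + 40 + 47 + 40 + 43)/9 = 42.8889
Σ(z_t−z̄)(z_{t+3}−z̄) = (0.3457) + (4.3457) + (-11.8765) + (0.4568) + (2.5679) + (-0.3210) = -4.4815
Denominator Σ(z_t−z̄)² = 84.8889
r_3 = -4.4815 / 84.8889 = -0.053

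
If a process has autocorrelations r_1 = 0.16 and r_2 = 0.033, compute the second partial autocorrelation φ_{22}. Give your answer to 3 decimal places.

0.008

φ_{22} = (r_2 − r_1²) / (1 − r_1²)
r_1² = (0.16)² = 0.0256
Numerator = 0.033 − 0.0256 = 0.0074; denominator = 1 − 0.0256 = 0.9744
φ_{22} = 0.0074 / 0.9744 = 0.008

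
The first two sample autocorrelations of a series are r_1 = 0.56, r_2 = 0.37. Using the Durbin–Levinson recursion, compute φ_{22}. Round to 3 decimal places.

0.082

φ_{22} = (r_2 − r_1²) / (1 − r_1²)
r_1² = (0.56)² = 0.3136
Numerator = 0.37 − 0.3136 = 0.0564; denominator = 1 − 0.3136 = 0.6864
φ_{22} = 0.0564 / 0.6864 = 0.082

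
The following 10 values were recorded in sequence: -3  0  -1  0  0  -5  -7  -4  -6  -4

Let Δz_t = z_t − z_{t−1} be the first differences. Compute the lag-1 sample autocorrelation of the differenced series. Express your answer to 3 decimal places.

-0.188

First differences Δz: 3, -1, 1, 0, -5, -2, 3, -2, 2
Mean of differences = -0.1111
Numerator Σ(Δz_t−Δz̄)(Δz_{t+1}−Δz̄) = -10.6790
Denominator Σ(Δz_t−Δz̄)² = 56.8889
r_1(Δz) = -10.6790 / 56.8889 = -0.188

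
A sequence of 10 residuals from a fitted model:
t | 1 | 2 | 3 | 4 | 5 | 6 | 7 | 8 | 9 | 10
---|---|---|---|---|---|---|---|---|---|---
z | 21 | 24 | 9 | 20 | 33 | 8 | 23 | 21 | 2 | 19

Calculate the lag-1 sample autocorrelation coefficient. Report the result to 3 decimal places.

-0.366

Mean z̄ = (21 + 24 + 9 + 20 + 33 + 8 + 23 + 21 + 2 + 19)/10 = 18.0000
Numerator Σ_{t=1}^{9}(z_t−z̄)(z_{t+1}−z̄) = -273.0000
Denominator Σ(z_t−z̄)² = 746.0000
r_1 = -273.0000 / 746.0000 = -0.366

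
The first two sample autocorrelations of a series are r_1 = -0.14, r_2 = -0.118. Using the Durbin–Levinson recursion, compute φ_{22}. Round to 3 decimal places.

-0.140

φ_{22} = (r_2 − r_1²) / (1 − r_1²)
r_1² = (-0.14)² = 0.0196
Numerator = -0.118 − 0.0196 = -0.1376; denominator = 1 − 0.0196 = 0.9804
φ_{22} = -0.1376 / 0.9804 = -0.140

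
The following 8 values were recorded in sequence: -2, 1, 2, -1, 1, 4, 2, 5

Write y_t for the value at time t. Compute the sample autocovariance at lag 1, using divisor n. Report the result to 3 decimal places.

0.406

Mean ȳ = (-2 + 1 + 2 − 1 + 1 + 4 + 2 + 5)/8 = 1.5000
Σ_{t=1}^{7}(y_t−ȳ)(y_{t+1}−ȳ) = 3.2500
γ_1 = 3.2500 / 8 = 0.406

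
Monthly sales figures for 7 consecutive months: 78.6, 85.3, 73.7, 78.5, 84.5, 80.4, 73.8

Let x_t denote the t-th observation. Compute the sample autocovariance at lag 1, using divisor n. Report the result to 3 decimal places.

-5.366

Mean x̄ = (78.6 + 85.3 + 73.7 + 78.5 + 84.5 + 80.4 + 73.8)/7 = 79.2571
Σ_{t=1}^{6}(x_t−x̄)(x_{t+1}−x̄) = -37.5590
γ_1 = -37.5590 / 7 = -5.366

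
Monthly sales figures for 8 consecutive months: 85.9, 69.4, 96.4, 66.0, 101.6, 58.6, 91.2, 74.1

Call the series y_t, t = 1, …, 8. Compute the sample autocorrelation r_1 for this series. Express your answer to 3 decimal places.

Mean ȳ = (85.9 + 69.4 + 96.4 + 66.0 + 101.6 + 58.6 + 91.2 + 74.1)/8 = 80.4000
Deviations from mean: 5.5000, -11.0000, 16.0000, -14.4000, 21.2000, -21.8000, 10.8000, -6.3000
Σ(y_t−ȳ)(y_{t+1}−ȳ) = (-60.5000) + (-176.0000) + (-230.4000) + (-305.2800) + (-462.1600) + (-235.4400) + (-68.0400) = -1537.8200
Denominator Σ(y_t−ȳ)² = 1695.6200
r_1 = -1537.8200 / 1695.6200 = -0.907

-0.907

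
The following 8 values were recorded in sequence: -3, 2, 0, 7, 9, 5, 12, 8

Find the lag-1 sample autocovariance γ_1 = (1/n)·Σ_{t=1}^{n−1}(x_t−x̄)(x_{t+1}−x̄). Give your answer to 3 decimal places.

Mean x̄ = (-3 + 2 + 0 + 7 + 9 + 5 + 12 + 8)/8 = 5.0000
Σ_{t=1}^{7}(x_t−x̄)(x_{t+1}−x̄) = 58.0000
γ_1 = 58.0000 / 8 = 7.250

7.250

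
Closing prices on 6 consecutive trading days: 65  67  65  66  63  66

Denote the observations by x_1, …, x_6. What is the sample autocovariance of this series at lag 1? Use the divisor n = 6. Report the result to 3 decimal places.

Mean x̄ = (65 + 67 + 65 + 66 + 63 + 66)/6 = 65.3333
Σ_{t=1}^{5}(x_t−x̄)(x_{t+1}−x̄) = -4.4444
γ_1 = -4.4444 / 6 = -0.741

-0.741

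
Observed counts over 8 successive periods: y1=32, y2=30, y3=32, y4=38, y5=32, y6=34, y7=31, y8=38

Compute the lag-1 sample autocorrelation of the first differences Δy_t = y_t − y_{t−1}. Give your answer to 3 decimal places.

-0.501

First differences Δy: -2, 2, 6, -6, 2, -3, 7
Mean of differences = 0.8571
Numerator Σ(Δy_t−Δȳ)(Δy_{t+1}−Δȳ) = -68.5918
Denominator Σ(Δy_t−Δȳ)² = 136.8571
r_1(Δy) = -68.5918 / 136.8571 = -0.501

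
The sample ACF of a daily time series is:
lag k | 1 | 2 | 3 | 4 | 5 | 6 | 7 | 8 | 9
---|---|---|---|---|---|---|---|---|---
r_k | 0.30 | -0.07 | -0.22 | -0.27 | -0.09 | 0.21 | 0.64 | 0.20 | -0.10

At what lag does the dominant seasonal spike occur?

The largest autocorrelation is r_7 = 0.64; the remaining lags stay at or below 0.30.
The dominant spike at lag 7 indicates a seasonal period of 7.

7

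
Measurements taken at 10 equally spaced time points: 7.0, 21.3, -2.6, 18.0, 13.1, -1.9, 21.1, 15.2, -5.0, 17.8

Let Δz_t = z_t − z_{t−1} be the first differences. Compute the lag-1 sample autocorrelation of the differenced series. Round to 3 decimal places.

-0.565

First differences Δz: 14.3, -23.9, 20.6, -4.9, -15.0, 23.0, -5.9, -20.2, 22.8
Mean of differences = 1.2000
Numerator Σ(Δz_t−Δz̄)(Δz_{t+1}−Δz̄) = -1653.5100
Denominator Σ(Δz_t−Δz̄)² = 2927.8000
r_1(Δz) = -1653.5100 / 2927.8000 = -0.565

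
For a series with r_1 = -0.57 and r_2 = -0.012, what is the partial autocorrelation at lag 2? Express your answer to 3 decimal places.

-0.499

φ_{22} = (r_2 − r_1²) / (1 − r_1²)
r_1² = (-0.57)² = 0.3249
Numerator = -0.012 − 0.3249 = -0.3369; denominator = 1 − 0.3249 = 0.6751
φ_{22} = -0.3369 / 0.6751 = -0.499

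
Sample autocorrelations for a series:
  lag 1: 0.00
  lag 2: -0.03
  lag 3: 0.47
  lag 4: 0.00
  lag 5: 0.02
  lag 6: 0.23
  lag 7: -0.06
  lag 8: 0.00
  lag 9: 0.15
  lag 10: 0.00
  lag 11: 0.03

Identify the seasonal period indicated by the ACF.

The largest autocorrelation is r_3 = 0.47, with weaker echoes at lags 6 (0.23) and 9 (0.15); the remaining lags stay at or below 0.03.
The dominant spike at lag 3 indicates a seasonal period of 3.

3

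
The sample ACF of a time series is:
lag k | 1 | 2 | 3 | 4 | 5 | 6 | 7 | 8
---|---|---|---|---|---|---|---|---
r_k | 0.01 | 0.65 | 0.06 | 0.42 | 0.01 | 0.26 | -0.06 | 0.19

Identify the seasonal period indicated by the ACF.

The largest autocorrelation is r_2 = 0.65, with weaker echoes at lags 4 (0.42), 6 (0.26) and 8 (0.19); the remaining lags stay at or below 0.06.
The dominant spike at lag 2 indicates a seasonal period of 2.

2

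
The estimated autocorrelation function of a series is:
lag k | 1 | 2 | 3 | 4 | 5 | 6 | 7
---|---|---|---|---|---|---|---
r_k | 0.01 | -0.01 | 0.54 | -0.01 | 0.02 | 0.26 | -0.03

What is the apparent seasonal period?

The largest autocorrelation is r_3 = 0.54, with a weaker echo at lag 6 (0.26); the remaining lags stay at or below 0.02.
The dominant spike at lag 3 indicates a seasonal period of 3.

3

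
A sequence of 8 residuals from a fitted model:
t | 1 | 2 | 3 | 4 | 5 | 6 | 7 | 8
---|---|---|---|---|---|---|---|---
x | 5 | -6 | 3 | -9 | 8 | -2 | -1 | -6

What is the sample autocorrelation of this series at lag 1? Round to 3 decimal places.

-0.657

Mean x̄ = (5 − 6 + 3 − 9 + 8 − 2 − 1 − 6)/8 = -1.0000
Deviations from mean: 6.0000, -5.0000, 4.0000, -8.0000, 9.0000, -1.0000, 0.0000, -5.0000
Numerator Σ_{t=1}^{7}(x_t−x̄)(x_{t+1}−x̄) = -163.0000
Denominator Σ(x_t−x̄)² = 248.0000
r_1 = -163.0000 / 248.0000 = -0.657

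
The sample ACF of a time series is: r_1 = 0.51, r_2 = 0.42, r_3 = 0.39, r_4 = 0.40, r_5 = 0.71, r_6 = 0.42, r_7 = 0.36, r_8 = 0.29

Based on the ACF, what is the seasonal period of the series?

5

The largest autocorrelation is r_5 = 0.71; the remaining lags stay at or below 0.51. The elevated value at lag 1 (0.51), dropping to 0.42 at lag 2, reflects decaying short-term dependence rather than seasonality.
The dominant spike at lag 5 indicates a seasonal period of 5.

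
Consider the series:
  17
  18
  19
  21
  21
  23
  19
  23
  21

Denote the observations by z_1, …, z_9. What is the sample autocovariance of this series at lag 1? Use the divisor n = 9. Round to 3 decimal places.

0.785

Mean z̄ = (17 + 18 + 19 + 21 + 21 + 23 + 19 + 23 + 21)/9 = 20.2222
Σ_{t=1}^{8}(z_t−z̄)(z_{t+1}−z̄) = 7.0617
γ_1 = 7.0617 / 9 = 0.785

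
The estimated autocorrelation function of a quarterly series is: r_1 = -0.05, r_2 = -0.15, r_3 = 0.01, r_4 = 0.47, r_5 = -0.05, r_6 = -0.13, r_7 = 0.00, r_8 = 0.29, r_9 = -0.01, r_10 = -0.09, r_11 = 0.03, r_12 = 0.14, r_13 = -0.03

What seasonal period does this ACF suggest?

4

The largest autocorrelation is r_4 = 0.47, with a weaker echo at lag 8 (0.29); the remaining lags stay at or below 0.14.
The dominant spike at lag 4 indicates a seasonal period of 4.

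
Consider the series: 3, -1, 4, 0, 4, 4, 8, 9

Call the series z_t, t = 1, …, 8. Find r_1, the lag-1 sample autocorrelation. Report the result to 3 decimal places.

0.294

Mean z̄ = (3 − 1 + 4 + 0 + 4 + 4 + 8 + 9)/8 = 3.8750
Deviations from mean: -0.8750, -4.8750, 0.1250, -3.8750, 0.1250, 0.1250, 4.1250, 5.1250
Σ(z_t−z̄)(z_{t+1}−z̄) = (4.2656) + (-0.6094) + (-0.4844) + (-0.4844) + (0.0156) + (0.5156) + (21.1406) = 24.3594
Denominator Σ(z_t−z̄)² = 82.8750
r_1 = 24.3594 / 82.8750 = 0.294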